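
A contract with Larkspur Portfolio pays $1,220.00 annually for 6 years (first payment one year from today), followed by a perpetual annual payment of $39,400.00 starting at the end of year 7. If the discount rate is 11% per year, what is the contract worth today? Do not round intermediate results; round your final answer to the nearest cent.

$196659.88

PV of 6-year annuity: $1,220.00 × [1 − (1+0.11)^−6] / 0.11 = 5161.25618
Perpetuity value at year 6: $39,400.00 / 0.11 = 358181.81818
PV of perpetuity: 358181.81818 / (1+0.11)^6 = 191498.62674
Total PV = 5161.25618 + 191498.62674 = 196659.88293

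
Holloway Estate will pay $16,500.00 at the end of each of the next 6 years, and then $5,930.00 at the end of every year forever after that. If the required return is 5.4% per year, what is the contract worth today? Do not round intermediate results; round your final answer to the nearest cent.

$162785.36

PV of 6-year annuity: $16,500.00 × [1 − (1+0.054)^−6] / 0.054 = 82688.16963
Perpetuity value at year 6: $5,930.00 / 0.054 = 109814.81481
PV of perpetuity: 109814.81481 / (1+0.054)^6 = 80097.18779
Total PV = 82688.16963 + 80097.18779 = 162785.35742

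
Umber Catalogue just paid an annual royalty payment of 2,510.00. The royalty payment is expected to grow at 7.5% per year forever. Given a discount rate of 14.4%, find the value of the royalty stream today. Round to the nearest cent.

39105.07

D₁ = D₀ × (1 + g) = 2,510.00 × 1.075 = 2,698.2500
Growing perpetuity: P = D₁ / (r − g) = 2,698.2500 / (0.144 − 0.075) = 39,105.07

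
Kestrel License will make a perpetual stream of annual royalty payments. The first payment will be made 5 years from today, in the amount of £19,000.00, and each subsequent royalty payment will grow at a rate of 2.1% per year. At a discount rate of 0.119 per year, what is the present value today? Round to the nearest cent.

£123653.72

Value at end of year 4: C₁ / (r − g) = £19,000.00 / (0.119 − 0.021) = £193,877.5510
Discount to today: PV = £193,877.5510 / (1 + 0.119)^4 = £193,877.5510 / 1.567907 = £123,653.72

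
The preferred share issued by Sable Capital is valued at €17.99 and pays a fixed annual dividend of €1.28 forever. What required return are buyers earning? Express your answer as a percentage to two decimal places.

P = C/r ⇒ r = C/P = €1.28/€17.99 = 0.071151

7.12%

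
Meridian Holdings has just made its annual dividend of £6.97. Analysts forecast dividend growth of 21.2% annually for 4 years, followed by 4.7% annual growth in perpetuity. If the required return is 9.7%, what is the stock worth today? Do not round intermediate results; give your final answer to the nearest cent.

D_1 = 8.44764
D_2 = 10.23854
D_3 = 12.40911
D_4 = 15.03984
Terminal value at year 4: TV = D_4×(1+g_2)/(r−g_2) = 15.74671/0.05 = 314.93428
P_0 = D_1/(1+r)^1 + D_2/(1+r)^2 + D_3/(1+r)^3 + D_4/(1+r)^4 + TV/(1+r)^4
    = 7.70067 + 8.50795 + 9.39985 + 10.38525 + 217.46703 = 253.46074

£253.46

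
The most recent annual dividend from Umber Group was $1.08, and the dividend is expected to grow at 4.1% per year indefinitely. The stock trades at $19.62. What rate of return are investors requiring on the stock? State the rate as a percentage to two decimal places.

D₁ = $1.08 × 1.041 = $1.1243
P = D₁/(r − g) ⇒ r = D₁/P + g = $1.1243/$19.62 + 0.041 = 0.057303 + 0.041 = 0.098303

9.83%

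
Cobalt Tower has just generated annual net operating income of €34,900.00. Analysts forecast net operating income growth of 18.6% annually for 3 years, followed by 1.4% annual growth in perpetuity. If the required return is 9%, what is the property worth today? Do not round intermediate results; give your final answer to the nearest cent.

D_1 = 41391.40000
D_2 = 49090.20040
D_3 = 58220.97767
Terminal value at year 3: TV = D_3×(1+g_2)/(r−g_2) = 59036.07136/0.076 = 776790.41266
P_0 = D_1/(1+r)^1 + D_2/(1+r)^2 + D_3/(1+r)^3 + TV/(1+r)^3
    = 37973.76147 + 41318.23954 + 44957.27715 + 599824.72412 = 724074.00229

€724074.00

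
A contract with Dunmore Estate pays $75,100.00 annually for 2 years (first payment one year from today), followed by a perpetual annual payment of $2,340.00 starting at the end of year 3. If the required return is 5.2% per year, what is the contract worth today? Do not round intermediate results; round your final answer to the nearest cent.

$179908.27

PV of 2-year annuity: $75,100.00 × [1 − (1+0.052)^−2] / 0.052 = 139246.98926
Perpetuity value at year 2: $2,340.00 / 0.052 = 45000.00000
PV of perpetuity: 45000.00000 / (1+0.052)^2 = 40661.27890
Total PV = 139246.98926 + 40661.27890 = 179908.26815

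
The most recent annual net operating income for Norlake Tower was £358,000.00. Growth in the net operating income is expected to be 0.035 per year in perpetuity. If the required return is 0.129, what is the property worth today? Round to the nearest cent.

£3941808.51

D₁ = D₀ × (1 + g) = £358,000.00 × 1.035 = £370,530.0000
Growing perpetuity: P = D₁ / (r − g) = £370,530.0000 / (0.129 − 0.035) = £3,941,808.51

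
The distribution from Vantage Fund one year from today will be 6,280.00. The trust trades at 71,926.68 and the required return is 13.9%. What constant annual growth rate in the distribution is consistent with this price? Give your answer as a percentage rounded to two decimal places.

5.17%

P = D₁/(r−g) ⇒ g = r − D₁/P = 0.139 − 6,280.00/71,926.68 = 0.051689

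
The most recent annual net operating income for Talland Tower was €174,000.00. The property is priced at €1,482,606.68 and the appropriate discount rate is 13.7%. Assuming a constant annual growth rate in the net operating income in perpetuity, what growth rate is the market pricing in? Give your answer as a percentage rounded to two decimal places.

1.76%

P = D₀(1+g)/(r−g) ⇒ P(r−g) = D₀(1+g) ⇒ g(P+D₀) = P·r − D₀
g = (P·r − D₀)/(P + D₀) = (€1,482,606.68×0.137 − €174,000.00) / (€1,482,606.68 + €174,000.00) = 0.017576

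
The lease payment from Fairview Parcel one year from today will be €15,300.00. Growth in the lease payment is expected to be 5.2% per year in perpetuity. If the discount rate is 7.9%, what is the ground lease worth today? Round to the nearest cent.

€566666.67

Growing perpetuity: P = D₁ / (r − g) = €15,300.0000 / (0.079 − 0.052) = €566,666.67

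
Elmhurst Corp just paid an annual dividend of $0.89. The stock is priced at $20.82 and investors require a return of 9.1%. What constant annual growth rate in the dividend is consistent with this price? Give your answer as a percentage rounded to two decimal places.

4.63%

P = D₀(1+g)/(r−g) ⇒ P(r−g) = D₀(1+g) ⇒ g(P+D₀) = P·r − D₀
g = (P·r − D₀)/(P + D₀) = ($20.82×0.091 − $0.89) / ($20.82 + $0.89) = 0.046275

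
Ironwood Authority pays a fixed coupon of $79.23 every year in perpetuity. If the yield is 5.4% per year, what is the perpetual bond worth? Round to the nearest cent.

$1467.22

Level perpetuity: PV = C / r = $79.23 / 0.054 = $1,467.22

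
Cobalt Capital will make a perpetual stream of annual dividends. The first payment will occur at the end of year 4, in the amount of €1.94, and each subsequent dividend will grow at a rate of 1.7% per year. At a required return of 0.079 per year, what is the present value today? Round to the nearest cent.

Value at end of year 3: C₁ / (r − g) = €1.94 / (0.079 − 0.017) = €31.2903
Discount to today: PV = €31.2903 / (1 + 0.079)^3 = €31.2903 / 1.256216 = €24.91

€24.91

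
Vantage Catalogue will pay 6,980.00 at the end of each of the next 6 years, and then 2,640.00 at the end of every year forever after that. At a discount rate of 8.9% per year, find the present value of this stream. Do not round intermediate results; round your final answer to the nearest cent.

PV of 6-year annuity: 6,980.00 × [1 − (1+0.089)^−6] / 0.089 = 31405.28675
Perpetuity value at year 6: 2,640.00 / 0.089 = 29662.92135
PV of perpetuity: 29662.92135 / (1+0.089)^6 = 17784.70401
Total PV = 31405.28675 + 17784.70401 = 49189.99076

49189.99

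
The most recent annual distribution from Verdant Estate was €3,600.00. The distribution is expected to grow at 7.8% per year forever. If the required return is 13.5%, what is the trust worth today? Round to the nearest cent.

D₁ = D₀ × (1 + g) = €3,600.00 × 1.078 = €3,880.8000
Growing perpetuity: P = D₁ / (r − g) = €3,880.8000 / (0.135 − 0.078) = €68,084.21

€68084.21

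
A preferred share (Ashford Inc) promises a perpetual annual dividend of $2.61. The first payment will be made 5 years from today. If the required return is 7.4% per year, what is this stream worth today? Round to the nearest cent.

$26.51

Value at end of year 4: C / r = $2.61 / 0.074 = $35.2703
Discount to today: PV = $35.2703 / (1 + 0.074)^4 = $35.2703 / 1.330507 = $26.51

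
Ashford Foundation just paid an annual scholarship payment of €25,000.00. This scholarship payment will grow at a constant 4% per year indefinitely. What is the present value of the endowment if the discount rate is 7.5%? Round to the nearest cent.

€742857.14

D₁ = D₀ × (1 + g) = €25,000.00 × 1.04 = €26,000.0000
Growing perpetuity: P = D₁ / (r − g) = €26,000.0000 / (0.075 − 0.04) = €742,857.14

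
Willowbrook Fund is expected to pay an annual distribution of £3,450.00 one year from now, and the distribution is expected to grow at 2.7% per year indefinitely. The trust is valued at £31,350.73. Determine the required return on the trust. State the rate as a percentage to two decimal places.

P = D₁/(r − g) ⇒ r = D₁/P + g = £3,450.0000/£31,350.73 + 0.027 = 0.110045 + 0.027 = 0.137045

13.70%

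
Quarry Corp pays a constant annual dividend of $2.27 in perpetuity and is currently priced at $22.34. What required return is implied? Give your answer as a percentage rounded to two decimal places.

P = C/r ⇒ r = C/P = $2.27/$22.34 = 0.101611

10.16%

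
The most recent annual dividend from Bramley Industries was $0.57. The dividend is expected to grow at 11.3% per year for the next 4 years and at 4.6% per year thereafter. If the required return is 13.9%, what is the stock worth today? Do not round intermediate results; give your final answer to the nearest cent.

$8.00

D_1 = 0.63441
D_2 = 0.70610
D_3 = 0.78589
D_4 = 0.87469
Terminal value at year 4: TV = D_4×(1+g_2)/(r−g_2) = 0.91493/0.093 = 9.83794
P_0 = D_1/(1+r)^1 + D_2/(1+r)^2 + D_3/(1+r)^3 + D_4/(1+r)^4 + TV/(1+r)^4
    = 0.55699 + 0.54427 + 0.53185 + 0.51971 + 5.84533 = 7.99816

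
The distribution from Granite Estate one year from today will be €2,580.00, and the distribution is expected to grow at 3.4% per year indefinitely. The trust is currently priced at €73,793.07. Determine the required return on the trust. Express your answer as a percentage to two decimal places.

P = D₁/(r − g) ⇒ r = D₁/P + g = €2,580.0000/€73,793.07 + 0.034 = 0.034963 + 0.034 = 0.068963

6.90%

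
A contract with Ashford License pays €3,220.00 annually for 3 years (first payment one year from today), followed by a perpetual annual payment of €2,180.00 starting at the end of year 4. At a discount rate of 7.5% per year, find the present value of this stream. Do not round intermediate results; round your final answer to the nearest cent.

PV of 3-year annuity: €3,220.00 × [1 − (1+0.075)^−3] / 0.075 = 8373.69288
Perpetuity value at year 3: €2,180.00 / 0.075 = 29066.66667
PV of perpetuity: 29066.66667 / (1+0.075)^3 = 23397.52055
Total PV = 8373.69288 + 23397.52055 = 31771.21344

€31771.21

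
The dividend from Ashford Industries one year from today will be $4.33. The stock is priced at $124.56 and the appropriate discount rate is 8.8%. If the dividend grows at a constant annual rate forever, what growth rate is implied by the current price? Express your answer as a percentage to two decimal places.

5.32%

P = D₁/(r−g) ⇒ g = r − D₁/P = 0.088 − $4.33/$124.56 = 0.053238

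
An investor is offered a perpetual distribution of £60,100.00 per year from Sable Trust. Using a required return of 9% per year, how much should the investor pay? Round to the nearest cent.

£667777.78

Level perpetuity: PV = C / r = £60,100.00 / 0.09 = £667,777.78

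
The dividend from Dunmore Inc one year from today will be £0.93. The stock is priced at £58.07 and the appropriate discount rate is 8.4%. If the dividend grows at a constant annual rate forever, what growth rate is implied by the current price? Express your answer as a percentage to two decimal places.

6.80%

P = D₁/(r−g) ⇒ g = r − D₁/P = 0.084 − £0.93/£58.07 = 0.067985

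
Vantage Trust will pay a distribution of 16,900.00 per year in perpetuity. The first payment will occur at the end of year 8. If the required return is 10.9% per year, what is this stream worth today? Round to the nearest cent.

75151.80

Value at end of year 7: C / r = 16,900.00 / 0.109 = 155,045.8716
Discount to today: PV = 155,045.8716 / (1 + 0.109)^7 = 155,045.8716 / 2.063103 = 75,151.80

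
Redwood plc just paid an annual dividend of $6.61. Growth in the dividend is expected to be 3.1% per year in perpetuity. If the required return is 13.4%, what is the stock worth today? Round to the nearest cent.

$66.16

D₁ = D₀ × (1 + g) = $6.61 × 1.031 = $6.8149
Growing perpetuity: P = D₁ / (r − g) = $6.8149 / (0.134 − 0.031) = $66.16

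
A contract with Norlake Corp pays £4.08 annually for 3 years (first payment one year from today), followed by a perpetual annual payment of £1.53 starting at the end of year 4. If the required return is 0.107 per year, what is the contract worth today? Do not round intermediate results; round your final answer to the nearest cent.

£20.56

PV of 3-year annuity: £4.08 × [1 − (1+0.107)^−3] / 0.107 = 10.02261
Perpetuity value at year 3: £1.53 / 0.107 = 14.29907
PV of perpetuity: 14.29907 / (1+0.107)^3 = 10.54059
Total PV = 10.02261 + 10.54059 = 20.56320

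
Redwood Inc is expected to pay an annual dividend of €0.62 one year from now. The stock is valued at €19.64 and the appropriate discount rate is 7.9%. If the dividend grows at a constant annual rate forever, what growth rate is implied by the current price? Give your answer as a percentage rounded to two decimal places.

P = D₁/(r−g) ⇒ g = r − D₁/P = 0.079 − €0.62/€19.64 = 0.047432

4.74%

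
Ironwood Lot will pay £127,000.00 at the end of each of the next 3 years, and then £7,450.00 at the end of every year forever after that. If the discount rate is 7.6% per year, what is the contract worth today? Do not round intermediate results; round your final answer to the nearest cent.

£408355.56

PV of 3-year annuity: £127,000.00 × [1 − (1+0.076)^−3] / 0.076 = 329668.03577
Perpetuity value at year 3: £7,450.00 / 0.076 = 98026.31579
PV of perpetuity: 98026.31579 / (1+0.076)^3 = 78687.52157
Total PV = 329668.03577 + 78687.52157 = 408355.55733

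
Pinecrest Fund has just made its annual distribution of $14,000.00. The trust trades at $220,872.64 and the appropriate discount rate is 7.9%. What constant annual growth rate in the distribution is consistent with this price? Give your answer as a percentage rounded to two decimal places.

1.47%

P = D₀(1+g)/(r−g) ⇒ P(r−g) = D₀(1+g) ⇒ g(P+D₀) = P·r − D₀
g = (P·r − D₀)/(P + D₀) = ($220,872.64×0.079 − $14,000.00) / ($220,872.64 + $14,000.00) = 0.014684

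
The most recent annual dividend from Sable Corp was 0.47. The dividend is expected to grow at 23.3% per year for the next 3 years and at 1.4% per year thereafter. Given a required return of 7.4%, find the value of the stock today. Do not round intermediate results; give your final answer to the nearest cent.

D_1 = 0.57951
D_2 = 0.71454
D_3 = 0.88102
Terminal value at year 3: TV = D_3×(1+g_2)/(r−g_2) = 0.89336/0.06 = 14.88928
P_0 = D_1/(1+r)^1 + D_2/(1+r)^2 + D_3/(1+r)^3 + TV/(1+r)^3
    = 0.53958 + 0.61946 + 0.71117 + 12.01880 = 13.88901

13.89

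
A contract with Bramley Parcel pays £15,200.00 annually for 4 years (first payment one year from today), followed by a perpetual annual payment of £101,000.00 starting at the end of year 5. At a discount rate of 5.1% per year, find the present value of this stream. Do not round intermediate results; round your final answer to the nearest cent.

£1676855.00

PV of 4-year annuity: £15,200.00 × [1 − (1+0.051)^−4] / 0.051 = 53773.48167
Perpetuity value at year 4: £101,000.00 / 0.051 = 1980392.15686
PV of perpetuity: 1980392.15686 / (1+0.051)^4 = 1623081.52210
Total PV = 53773.48167 + 1623081.52210 = 1676855.00377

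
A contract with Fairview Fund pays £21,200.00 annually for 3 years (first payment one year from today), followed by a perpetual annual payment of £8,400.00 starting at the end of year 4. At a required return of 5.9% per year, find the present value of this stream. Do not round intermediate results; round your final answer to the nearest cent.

£176650.84

PV of 3-year annuity: £21,200.00 × [1 − (1+0.059)^−3] / 0.059 = 56772.86173
Perpetuity value at year 3: £8,400.00 / 0.059 = 142372.88136
PV of perpetuity: 142372.88136 / (1+0.059)^3 = 119877.97388
Total PV = 56772.86173 + 119877.97388 = 176650.83561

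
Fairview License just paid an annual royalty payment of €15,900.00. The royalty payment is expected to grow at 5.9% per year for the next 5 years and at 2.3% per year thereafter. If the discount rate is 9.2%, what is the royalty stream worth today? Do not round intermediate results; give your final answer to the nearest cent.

D_1 = 16838.10000
D_2 = 17831.54790
D_3 = 18883.60923
D_4 = 19997.74217
D_5 = 21177.60896
Terminal value at year 5: TV = D_5×(1+g_2)/(r−g_2) = 21664.69396/0.069 = 313981.07195
P_0 = D_1/(1+r)^1 + D_2/(1+r)^2 + D_3/(1+r)^3 + D_4/(1+r)^4 + D_5/(1+r)^5 + TV/(1+r)^5
    = 15419.50549 + 14953.53143 + 14501.63899 + 14063.40265 + 13638.40971 + 202204.24836 = 274780.73664

€274780.74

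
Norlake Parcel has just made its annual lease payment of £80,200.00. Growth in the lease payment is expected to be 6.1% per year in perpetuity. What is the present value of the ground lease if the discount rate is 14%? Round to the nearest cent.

£1077116.46

D₁ = D₀ × (1 + g) = £80,200.00 × 1.061 = £85,092.2000
Growing perpetuity: P = D₁ / (r − g) = £85,092.2000 / (0.14 − 0.061) = £1,077,116.46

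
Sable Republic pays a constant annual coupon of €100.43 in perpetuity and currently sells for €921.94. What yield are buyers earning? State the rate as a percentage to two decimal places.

10.89%

P = C/r ⇒ r = C/P = €100.43/€921.94 = 0.108933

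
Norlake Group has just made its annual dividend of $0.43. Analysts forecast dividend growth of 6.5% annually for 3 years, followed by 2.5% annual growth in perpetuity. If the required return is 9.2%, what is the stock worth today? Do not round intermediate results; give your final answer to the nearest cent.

$7.33

D_1 = 0.45795
D_2 = 0.48772
D_3 = 0.51942
Terminal value at year 3: TV = D_3×(1+g_2)/(r−g_2) = 0.53240/0.067 = 7.94633
P_0 = D_1/(1+r)^1 + D_2/(1+r)^2 + D_3/(1+r)^3 + TV/(1+r)^3
    = 0.41937 + 0.40900 + 0.39889 + 6.10237 = 7.32962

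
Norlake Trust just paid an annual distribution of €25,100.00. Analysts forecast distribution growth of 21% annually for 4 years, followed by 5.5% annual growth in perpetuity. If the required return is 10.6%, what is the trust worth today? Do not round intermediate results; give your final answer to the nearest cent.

€870163.48

D_1 = 30371.00000
D_2 = 36748.91000
D_3 = 44466.18110
D_4 = 53804.07913
Terminal value at year 4: TV = D_4×(1+g_2)/(r−g_2) = 56763.30348/0.051 = 1113005.95065
P_0 = D_1/(1+r)^1 + D_2/(1+r)^2 + D_3/(1+r)^3 + D_4/(1+r)^4 + TV/(1+r)^4
    = 27460.21700 + 30042.37122 + 32867.33198 + 35957.93101 + 743835.63175 = 870163.48296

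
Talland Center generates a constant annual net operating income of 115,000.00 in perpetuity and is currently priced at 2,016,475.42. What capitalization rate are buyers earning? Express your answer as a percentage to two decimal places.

P = C/r ⇒ r = C/P = 115,000.00/2,016,475.42 = 0.057030

5.70%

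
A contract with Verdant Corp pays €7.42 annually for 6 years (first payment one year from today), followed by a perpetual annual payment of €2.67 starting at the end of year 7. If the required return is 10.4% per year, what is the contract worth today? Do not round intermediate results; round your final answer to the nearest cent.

€46.12

PV of 6-year annuity: €7.42 × [1 − (1+0.104)^−6] / 0.104 = 31.94072
Perpetuity value at year 6: €2.67 / 0.104 = 25.67308
PV of perpetuity: 25.67308 / (1+0.104)^6 = 14.17958
Total PV = 31.94072 + 14.17958 = 46.12030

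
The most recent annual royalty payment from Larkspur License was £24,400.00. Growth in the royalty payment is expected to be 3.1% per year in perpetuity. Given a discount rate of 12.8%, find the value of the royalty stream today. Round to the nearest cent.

D₁ = D₀ × (1 + g) = £24,400.00 × 1.031 = £25,156.4000
Growing perpetuity: P = D₁ / (r − g) = £25,156.4000 / (0.128 − 0.031) = £259,344.33

£259344.33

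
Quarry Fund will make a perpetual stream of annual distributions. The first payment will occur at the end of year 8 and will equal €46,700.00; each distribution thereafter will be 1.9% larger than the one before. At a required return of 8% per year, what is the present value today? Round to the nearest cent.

€446704.94

Value at end of year 7: C₁ / (r − g) = €46,700.00 / (0.08 − 0.019) = €765,573.7705
Discount to today: PV = €765,573.7705 / (1 + 0.08)^7 = €765,573.7705 / 1.713824 = €446,704.94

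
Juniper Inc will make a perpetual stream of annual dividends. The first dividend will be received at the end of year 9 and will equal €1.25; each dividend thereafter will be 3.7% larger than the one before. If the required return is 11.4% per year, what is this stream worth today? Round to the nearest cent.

Value at end of year 8: C₁ / (r − g) = €1.25 / (0.114 − 0.037) = €16.2338
Discount to today: PV = €16.2338 / (1 + 0.114)^8 = €16.2338 / 2.371819 = €6.84

€6.84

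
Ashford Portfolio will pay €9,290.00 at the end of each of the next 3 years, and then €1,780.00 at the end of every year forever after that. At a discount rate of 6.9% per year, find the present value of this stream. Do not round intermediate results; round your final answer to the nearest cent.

€45541.78

PV of 3-year annuity: €9,290.00 × [1 − (1+0.069)^−3] / 0.069 = 24424.50769
Perpetuity value at year 3: €1,780.00 / 0.069 = 25797.10145
PV of perpetuity: 25797.10145 / (1+0.069)^3 = 21117.27113
Total PV = 24424.50769 + 21117.27113 = 45541.77881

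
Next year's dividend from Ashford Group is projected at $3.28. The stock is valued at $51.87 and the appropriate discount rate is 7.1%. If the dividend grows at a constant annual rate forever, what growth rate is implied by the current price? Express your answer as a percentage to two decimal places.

P = D₁/(r−g) ⇒ g = r − D₁/P = 0.071 − $3.28/$51.87 = 0.007765

0.78%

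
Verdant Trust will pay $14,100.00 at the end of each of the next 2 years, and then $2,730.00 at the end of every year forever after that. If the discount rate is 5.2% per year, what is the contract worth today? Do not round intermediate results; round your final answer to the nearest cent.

$73581.73

PV of 2-year annuity: $14,100.00 × [1 − (1+0.052)^−2] / 0.052 = 26143.57588
Perpetuity value at year 2: $2,730.00 / 0.052 = 52500.00000
PV of perpetuity: 52500.00000 / (1+0.052)^2 = 47438.15871
Total PV = 26143.57588 + 47438.15871 = 73581.73459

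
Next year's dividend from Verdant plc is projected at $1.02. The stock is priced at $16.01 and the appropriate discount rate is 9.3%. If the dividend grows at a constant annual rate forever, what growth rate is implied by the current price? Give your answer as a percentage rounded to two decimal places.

2.93%

P = D₁/(r−g) ⇒ g = r − D₁/P = 0.093 − $1.02/$16.01 = 0.029290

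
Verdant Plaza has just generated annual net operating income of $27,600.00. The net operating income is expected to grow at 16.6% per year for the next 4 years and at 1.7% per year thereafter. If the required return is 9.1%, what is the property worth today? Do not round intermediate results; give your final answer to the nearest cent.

D_1 = 32181.60000
D_2 = 37523.74560
D_3 = 43752.68737
D_4 = 51015.63347
Terminal value at year 4: TV = D_4×(1+g_2)/(r−g_2) = 51882.89924/0.074 = 701120.26003
P_0 = D_1/(1+r)^1 + D_2/(1+r)^2 + D_3/(1+r)^3 + D_4/(1+r)^4 + TV/(1+r)^4
    = 29497.34189 + 31525.11516 + 33692.28623 + 36008.43790 + 494872.72083 = 625595.90201

$625595.90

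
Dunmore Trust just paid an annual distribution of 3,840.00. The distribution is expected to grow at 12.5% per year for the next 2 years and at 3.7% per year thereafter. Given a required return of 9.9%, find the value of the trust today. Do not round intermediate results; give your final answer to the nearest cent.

D_1 = 4320.00000
D_2 = 4860.00000
Terminal value at year 2: TV = D_2×(1+g_2)/(r−g_2) = 5039.82000/0.062 = 81287.41935
P_0 = D_1/(1+r)^1 + D_2/(1+r)^2 + TV/(1+r)^2
    = 3930.84622 + 4023.84168 + 67301.99706 = 75256.68496

75256.68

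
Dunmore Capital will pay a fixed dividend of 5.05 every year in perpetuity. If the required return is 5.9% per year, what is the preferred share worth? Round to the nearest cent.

Level perpetuity: PV = C / r = 5.05 / 0.059 = 85.59

85.59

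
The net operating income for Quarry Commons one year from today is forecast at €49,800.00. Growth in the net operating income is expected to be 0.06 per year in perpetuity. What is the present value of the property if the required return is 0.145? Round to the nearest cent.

Growing perpetuity: P = D₁ / (r − g) = €49,800.0000 / (0.145 − 0.06) = €585,882.35

€585882.35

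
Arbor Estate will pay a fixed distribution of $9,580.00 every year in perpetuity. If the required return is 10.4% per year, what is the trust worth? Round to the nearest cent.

Level perpetuity: PV = C / r = $9,580.00 / 0.104 = $92,115.38

$92115.38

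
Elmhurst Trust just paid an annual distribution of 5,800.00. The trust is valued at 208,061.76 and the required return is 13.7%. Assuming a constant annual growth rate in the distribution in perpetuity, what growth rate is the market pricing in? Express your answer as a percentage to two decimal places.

10.62%

P = D₀(1+g)/(r−g) ⇒ P(r−g) = D₀(1+g) ⇒ g(P+D₀) = P·r − D₀
g = (P·r − D₀)/(P + D₀) = (208,061.76×0.137 − 5,800.00) / (208,061.76 + 5,800.00) = 0.106164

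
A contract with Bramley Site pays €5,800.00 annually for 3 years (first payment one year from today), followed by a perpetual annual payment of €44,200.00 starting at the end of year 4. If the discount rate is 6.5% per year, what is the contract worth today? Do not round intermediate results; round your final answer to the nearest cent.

PV of 3-year annuity: €5,800.00 × [1 − (1+0.065)^−3] / 0.065 = 15361.15796
Perpetuity value at year 3: €44,200.00 / 0.065 = 680000.00000
PV of perpetuity: 680000.00000 / (1+0.065)^3 = 562937.38243
Total PV = 15361.15796 + 562937.38243 = 578298.54039

€578298.54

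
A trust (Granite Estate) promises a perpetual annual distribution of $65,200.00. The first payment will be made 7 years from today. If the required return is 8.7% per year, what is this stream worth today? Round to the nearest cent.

Value at end of year 6: C / r = $65,200.00 / 0.087 = $749,425.2874
Discount to today: PV = $749,425.2874 / (1 + 0.087)^6 = $749,425.2874 / 1.649595 = $454,308.73

$454308.73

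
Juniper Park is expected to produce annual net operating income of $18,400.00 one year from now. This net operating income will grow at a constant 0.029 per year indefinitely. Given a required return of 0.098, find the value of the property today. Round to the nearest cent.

Growing perpetuity: P = D₁ / (r − g) = $18,400.0000 / (0.098 − 0.029) = $266,666.67

$266666.67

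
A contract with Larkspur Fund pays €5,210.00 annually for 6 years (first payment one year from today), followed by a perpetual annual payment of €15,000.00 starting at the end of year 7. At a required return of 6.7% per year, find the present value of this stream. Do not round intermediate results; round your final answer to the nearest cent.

PV of 6-year annuity: €5,210.00 × [1 − (1+0.067)^−6] / 0.067 = 25065.34526
Perpetuity value at year 6: €15,000.00 / 0.067 = 223880.59701
PV of perpetuity: 223880.59701 / (1+0.067)^6 = 151715.49549
Total PV = 25065.34526 + 151715.49549 = 176780.84076

€176780.84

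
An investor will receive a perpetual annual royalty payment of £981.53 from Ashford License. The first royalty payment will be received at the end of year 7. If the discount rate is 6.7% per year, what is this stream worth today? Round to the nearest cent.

Value at end of year 6: C / r = £981.53 / 0.067 = £14,649.7015
Discount to today: PV = £14,649.7015 / (1 + 0.067)^6 = £14,649.7015 / 1.475661 = £9,927.55

£9927.55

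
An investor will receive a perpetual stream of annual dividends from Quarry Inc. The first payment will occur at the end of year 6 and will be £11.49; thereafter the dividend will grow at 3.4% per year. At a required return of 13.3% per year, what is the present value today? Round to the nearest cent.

Value at end of year 5: C₁ / (r − g) = £11.49 / (0.133 − 0.034) = £116.0606
Discount to today: PV = £116.0606 / (1 + 0.133)^5 = £116.0606 / 1.867022 = £62.16

£62.16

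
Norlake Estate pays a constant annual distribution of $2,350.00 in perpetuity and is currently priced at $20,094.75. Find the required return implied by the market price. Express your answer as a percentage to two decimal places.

P = C/r ⇒ r = C/P = $2,350.00/$20,094.75 = 0.116946

11.69%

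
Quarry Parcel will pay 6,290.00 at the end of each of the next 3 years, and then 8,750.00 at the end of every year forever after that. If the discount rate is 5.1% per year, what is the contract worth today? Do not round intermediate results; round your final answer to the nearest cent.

164881.97

PV of 3-year annuity: 6,290.00 × [1 − (1+0.051)^−3] / 0.051 = 17097.18387
Perpetuity value at year 3: 8,750.00 / 0.051 = 171568.62745
PV of perpetuity: 171568.62745 / (1+0.051)^3 = 147784.78661
Total PV = 17097.18387 + 147784.78661 = 164881.97048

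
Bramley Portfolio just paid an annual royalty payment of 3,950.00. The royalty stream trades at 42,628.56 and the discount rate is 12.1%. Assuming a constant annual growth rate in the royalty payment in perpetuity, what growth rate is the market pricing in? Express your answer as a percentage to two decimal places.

P = D₀(1+g)/(r−g) ⇒ P(r−g) = D₀(1+g) ⇒ g(P+D₀) = P·r − D₀
g = (P·r − D₀)/(P + D₀) = (42,628.56×0.121 − 3,950.00) / (42,628.56 + 3,950.00) = 0.025936

2.59%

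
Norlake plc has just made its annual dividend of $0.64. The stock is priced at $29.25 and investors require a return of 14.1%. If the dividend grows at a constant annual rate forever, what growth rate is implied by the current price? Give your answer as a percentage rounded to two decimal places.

11.66%

P = D₀(1+g)/(r−g) ⇒ P(r−g) = D₀(1+g) ⇒ g(P+D₀) = P·r − D₀
g = (P·r − D₀)/(P + D₀) = ($29.25×0.141 − $0.64) / ($29.25 + $0.64) = 0.116569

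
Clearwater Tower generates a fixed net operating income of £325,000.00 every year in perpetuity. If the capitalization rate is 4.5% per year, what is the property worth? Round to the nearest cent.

Level perpetuity: PV = C / r = £325,000.00 / 0.045 = £7,222,222.22

£7222222.22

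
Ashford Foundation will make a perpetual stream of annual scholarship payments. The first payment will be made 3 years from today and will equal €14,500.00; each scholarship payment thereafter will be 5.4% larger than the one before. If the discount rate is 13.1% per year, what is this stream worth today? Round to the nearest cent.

Value at end of year 2: C₁ / (r − g) = €14,500.00 / (0.131 − 0.054) = €188,311.6883
Discount to today: PV = €188,311.6883 / (1 + 0.131)^2 = €188,311.6883 / 1.279161 = €147,215.00

€147215.00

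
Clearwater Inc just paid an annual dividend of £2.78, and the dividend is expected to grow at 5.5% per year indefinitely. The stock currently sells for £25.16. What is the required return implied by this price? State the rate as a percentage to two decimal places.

D₁ = £2.78 × 1.055 = £2.9329
P = D₁/(r − g) ⇒ r = D₁/P + g = £2.9329/£25.16 + 0.055 = 0.116570 + 0.055 = 0.171570

17.16%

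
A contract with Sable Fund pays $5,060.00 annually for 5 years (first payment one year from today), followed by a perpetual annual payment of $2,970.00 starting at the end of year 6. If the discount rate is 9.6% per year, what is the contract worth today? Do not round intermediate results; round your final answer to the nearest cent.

$38941.87

PV of 5-year annuity: $5,060.00 × [1 − (1+0.096)^−5] / 0.096 = 19379.00873
Perpetuity value at year 5: $2,970.00 / 0.096 = 30937.50000
PV of perpetuity: 30937.50000 / (1+0.096)^5 = 19562.86444
Total PV = 19379.00873 + 19562.86444 = 38941.87317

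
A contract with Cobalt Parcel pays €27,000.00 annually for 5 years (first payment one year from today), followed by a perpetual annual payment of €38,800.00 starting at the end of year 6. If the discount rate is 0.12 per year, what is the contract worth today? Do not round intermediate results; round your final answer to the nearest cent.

€280796.97

PV of 5-year annuity: €27,000.00 × [1 − (1+0.12)^−5] / 0.12 = 97328.95746
Perpetuity value at year 5: €38,800.00 / 0.12 = 323333.33333
PV of perpetuity: 323333.33333 / (1+0.12)^5 = 183468.01668
Total PV = 97328.95746 + 183468.01668 = 280796.97415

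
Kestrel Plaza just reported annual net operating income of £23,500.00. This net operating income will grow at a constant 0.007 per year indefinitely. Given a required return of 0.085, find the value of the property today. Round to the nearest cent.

£303391.03

D₁ = D₀ × (1 + g) = £23,500.00 × 1.007 = £23,664.5000
Growing perpetuity: P = D₁ / (r − g) = £23,664.5000 / (0.085 − 0.007) = £303,391.03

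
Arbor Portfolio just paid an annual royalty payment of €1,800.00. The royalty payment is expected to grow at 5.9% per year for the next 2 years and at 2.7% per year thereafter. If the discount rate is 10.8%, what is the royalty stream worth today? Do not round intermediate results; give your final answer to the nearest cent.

D_1 = 1906.20000
D_2 = 2018.66580
Terminal value at year 2: TV = D_2×(1+g_2)/(r−g_2) = 2073.16978/0.081 = 25594.68860
P_0 = D_1/(1+r)^1 + D_2/(1+r)^2 + TV/(1+r)^2
    = 1720.39711 + 1644.31457 + 20848.28471 = 24212.99639

€24213.00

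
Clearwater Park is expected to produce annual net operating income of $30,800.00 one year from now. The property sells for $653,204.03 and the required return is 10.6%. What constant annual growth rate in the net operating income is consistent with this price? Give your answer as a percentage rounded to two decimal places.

5.88%

P = D₁/(r−g) ⇒ g = r − D₁/P = 0.106 − $30,800.00/$653,204.03 = 0.058848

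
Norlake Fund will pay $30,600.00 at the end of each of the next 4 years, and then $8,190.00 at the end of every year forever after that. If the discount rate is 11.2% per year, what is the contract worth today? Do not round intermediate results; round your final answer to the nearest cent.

PV of 4-year annuity: $30,600.00 × [1 − (1+0.112)^−4] / 0.112 = 94530.86631
Perpetuity value at year 4: $8,190.00 / 0.112 = 73125.00000
PV of perpetuity: 73125.00000 / (1+0.112)^4 = 47824.09166
Total PV = 94530.86631 + 47824.09166 = 142354.95797

$142354.96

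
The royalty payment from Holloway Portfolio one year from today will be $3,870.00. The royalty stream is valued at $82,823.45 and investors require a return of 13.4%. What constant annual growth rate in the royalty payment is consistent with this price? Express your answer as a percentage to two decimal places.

8.73%

P = D₁/(r−g) ⇒ g = r − D₁/P = 0.134 − $3,870.00/$82,823.45 = 0.087274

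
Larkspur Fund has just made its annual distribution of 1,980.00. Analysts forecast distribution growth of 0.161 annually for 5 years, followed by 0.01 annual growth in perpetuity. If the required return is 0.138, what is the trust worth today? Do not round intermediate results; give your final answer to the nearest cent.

D_1 = 2298.78000
D_2 = 2668.88358
D_3 = 3098.57384
D_4 = 3597.44422
D_5 = 4176.63274
Terminal value at year 5: TV = D_5×(1+g_2)/(r−g_2) = 4218.39907/0.128 = 32956.24275
P_0 = D_1/(1+r)^1 + D_2/(1+r)^2 + D_3/(1+r)^3 + D_4/(1+r)^4 + D_5/(1+r)^5 + TV/(1+r)^5
    = 2020.01757 + 2060.84394 + 2102.49544 + 2144.98876 + 2188.34091 + 17267.37747 = 27784.06409

27784.06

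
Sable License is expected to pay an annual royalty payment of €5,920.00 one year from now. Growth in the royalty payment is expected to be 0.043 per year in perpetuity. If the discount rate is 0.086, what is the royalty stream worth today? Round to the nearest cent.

€137674.42

Growing perpetuity: P = D₁ / (r − g) = €5,920.0000 / (0.086 − 0.043) = €137,674.42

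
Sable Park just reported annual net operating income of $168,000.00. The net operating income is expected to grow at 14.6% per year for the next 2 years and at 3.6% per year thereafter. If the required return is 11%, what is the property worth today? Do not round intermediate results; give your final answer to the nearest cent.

$2859558.80

D_1 = 192528.00000
D_2 = 220637.08800
Terminal value at year 2: TV = D_2×(1+g_2)/(r−g_2) = 228580.02317/0.074 = 3088919.23200
P_0 = D_1/(1+r)^1 + D_2/(1+r)^2 + TV/(1+r)^2
    = 173448.64865 + 179074.01023 + 2507036.14317 = 2859558.80205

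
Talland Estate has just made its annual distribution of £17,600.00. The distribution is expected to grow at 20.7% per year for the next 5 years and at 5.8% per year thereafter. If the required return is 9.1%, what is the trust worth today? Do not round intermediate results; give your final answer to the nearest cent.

£1055563.88

D_1 = 21243.20000
D_2 = 25640.54240
D_3 = 30948.13468
D_4 = 37354.39855
D_5 = 45086.75906
Terminal value at year 5: TV = D_5×(1+g_2)/(r−g_2) = 47701.79108/0.033 = 1445508.82064
P_0 = D_1/(1+r)^1 + D_2/(1+r)^2 + D_3/(1+r)^3 + D_4/(1+r)^4 + D_5/(1+r)^5 + TV/(1+r)^5
    = 19471.31072 + 21541.58757 + 23831.98552 + 26365.90882 + 29169.25018 + 935183.83910 = 1055563.88192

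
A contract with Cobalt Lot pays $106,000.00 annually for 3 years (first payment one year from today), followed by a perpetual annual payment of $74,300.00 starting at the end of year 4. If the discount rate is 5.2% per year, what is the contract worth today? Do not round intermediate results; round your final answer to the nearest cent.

$1514850.61

PV of 3-year annuity: $106,000.00 × [1 − (1+0.052)^−3] / 0.052 = 287585.89133
Perpetuity value at year 3: $74,300.00 / 0.052 = 1428846.15385
PV of perpetuity: 1428846.15385 / (1+0.052)^3 = 1227264.72247
Total PV = 287585.89133 + 1227264.72247 = 1514850.61380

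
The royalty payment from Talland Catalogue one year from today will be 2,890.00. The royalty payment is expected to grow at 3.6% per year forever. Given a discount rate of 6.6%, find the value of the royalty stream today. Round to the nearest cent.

96333.33

Growing perpetuity: P = D₁ / (r − g) = 2,890.0000 / (0.066 − 0.036) = 96,333.33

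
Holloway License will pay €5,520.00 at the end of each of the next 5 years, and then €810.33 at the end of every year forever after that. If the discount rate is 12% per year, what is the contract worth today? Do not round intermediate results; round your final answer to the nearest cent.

PV of 5-year annuity: €5,520.00 × [1 − (1+0.12)^−5] / 0.12 = 19898.36464
Perpetuity value at year 5: €810.33 / 0.12 = 6752.75000
PV of perpetuity: 6752.75000 / (1+0.12)^5 = 3831.69170
Total PV = 19898.36464 + 3831.69170 = 23730.05634

€23730.06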